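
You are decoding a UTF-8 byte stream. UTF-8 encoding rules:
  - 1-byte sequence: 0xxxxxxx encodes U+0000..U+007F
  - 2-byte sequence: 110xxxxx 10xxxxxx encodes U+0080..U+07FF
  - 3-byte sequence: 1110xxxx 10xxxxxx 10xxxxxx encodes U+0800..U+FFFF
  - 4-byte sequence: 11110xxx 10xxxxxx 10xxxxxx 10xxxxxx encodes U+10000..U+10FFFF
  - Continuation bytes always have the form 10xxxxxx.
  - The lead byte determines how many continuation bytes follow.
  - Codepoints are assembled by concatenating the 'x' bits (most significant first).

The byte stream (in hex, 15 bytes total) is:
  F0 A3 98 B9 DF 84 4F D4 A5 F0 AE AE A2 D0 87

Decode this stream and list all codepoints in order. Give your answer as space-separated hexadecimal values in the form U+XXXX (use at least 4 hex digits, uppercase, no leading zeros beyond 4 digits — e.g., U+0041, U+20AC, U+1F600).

Answer: U+23639 U+07C4 U+004F U+0525 U+2EBA2 U+0407

Derivation:
Byte[0]=F0: 4-byte lead, need 3 cont bytes. acc=0x0
Byte[1]=A3: continuation. acc=(acc<<6)|0x23=0x23
Byte[2]=98: continuation. acc=(acc<<6)|0x18=0x8D8
Byte[3]=B9: continuation. acc=(acc<<6)|0x39=0x23639
Completed: cp=U+23639 (starts at byte 0)
Byte[4]=DF: 2-byte lead, need 1 cont bytes. acc=0x1F
Byte[5]=84: continuation. acc=(acc<<6)|0x04=0x7C4
Completed: cp=U+07C4 (starts at byte 4)
Byte[6]=4F: 1-byte ASCII. cp=U+004F
Byte[7]=D4: 2-byte lead, need 1 cont bytes. acc=0x14
Byte[8]=A5: continuation. acc=(acc<<6)|0x25=0x525
Completed: cp=U+0525 (starts at byte 7)
Byte[9]=F0: 4-byte lead, need 3 cont bytes. acc=0x0
Byte[10]=AE: continuation. acc=(acc<<6)|0x2E=0x2E
Byte[11]=AE: continuation. acc=(acc<<6)|0x2E=0xBAE
Byte[12]=A2: continuation. acc=(acc<<6)|0x22=0x2EBA2
Completed: cp=U+2EBA2 (starts at byte 9)
Byte[13]=D0: 2-byte lead, need 1 cont bytes. acc=0x10
Byte[14]=87: continuation. acc=(acc<<6)|0x07=0x407
Completed: cp=U+0407 (starts at byte 13)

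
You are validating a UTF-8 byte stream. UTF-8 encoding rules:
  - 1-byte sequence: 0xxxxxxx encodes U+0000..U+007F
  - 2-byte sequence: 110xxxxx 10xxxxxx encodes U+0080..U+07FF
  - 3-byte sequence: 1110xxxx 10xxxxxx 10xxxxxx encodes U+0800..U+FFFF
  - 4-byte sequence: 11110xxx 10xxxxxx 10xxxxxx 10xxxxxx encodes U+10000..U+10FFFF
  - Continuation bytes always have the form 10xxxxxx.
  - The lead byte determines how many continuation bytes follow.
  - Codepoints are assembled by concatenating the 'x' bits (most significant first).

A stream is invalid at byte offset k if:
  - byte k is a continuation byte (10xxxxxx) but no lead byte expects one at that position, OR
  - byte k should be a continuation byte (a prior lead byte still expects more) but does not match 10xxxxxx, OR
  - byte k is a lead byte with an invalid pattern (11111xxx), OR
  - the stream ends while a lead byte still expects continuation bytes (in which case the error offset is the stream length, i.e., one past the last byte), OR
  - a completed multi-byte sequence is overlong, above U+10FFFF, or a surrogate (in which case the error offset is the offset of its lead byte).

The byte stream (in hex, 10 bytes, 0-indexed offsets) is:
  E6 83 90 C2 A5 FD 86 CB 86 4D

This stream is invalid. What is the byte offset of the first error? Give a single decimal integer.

Byte[0]=E6: 3-byte lead, need 2 cont bytes. acc=0x6
Byte[1]=83: continuation. acc=(acc<<6)|0x03=0x183
Byte[2]=90: continuation. acc=(acc<<6)|0x10=0x60D0
Completed: cp=U+60D0 (starts at byte 0)
Byte[3]=C2: 2-byte lead, need 1 cont bytes. acc=0x2
Byte[4]=A5: continuation. acc=(acc<<6)|0x25=0xA5
Completed: cp=U+00A5 (starts at byte 3)
Byte[5]=FD: INVALID lead byte (not 0xxx/110x/1110/11110)

Answer: 5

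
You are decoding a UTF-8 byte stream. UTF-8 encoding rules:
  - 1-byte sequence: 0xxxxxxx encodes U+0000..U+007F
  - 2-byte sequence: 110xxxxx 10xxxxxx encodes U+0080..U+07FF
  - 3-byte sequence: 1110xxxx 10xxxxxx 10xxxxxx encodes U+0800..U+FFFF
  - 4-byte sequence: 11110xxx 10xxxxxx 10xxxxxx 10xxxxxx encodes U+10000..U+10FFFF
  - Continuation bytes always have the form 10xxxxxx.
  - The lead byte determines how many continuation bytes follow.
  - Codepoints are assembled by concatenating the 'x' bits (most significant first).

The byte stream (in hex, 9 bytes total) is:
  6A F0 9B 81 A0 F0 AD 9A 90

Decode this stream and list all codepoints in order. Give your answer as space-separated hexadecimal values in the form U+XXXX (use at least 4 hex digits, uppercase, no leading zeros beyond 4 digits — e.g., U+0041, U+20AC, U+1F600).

Byte[0]=6A: 1-byte ASCII. cp=U+006A
Byte[1]=F0: 4-byte lead, need 3 cont bytes. acc=0x0
Byte[2]=9B: continuation. acc=(acc<<6)|0x1B=0x1B
Byte[3]=81: continuation. acc=(acc<<6)|0x01=0x6C1
Byte[4]=A0: continuation. acc=(acc<<6)|0x20=0x1B060
Completed: cp=U+1B060 (starts at byte 1)
Byte[5]=F0: 4-byte lead, need 3 cont bytes. acc=0x0
Byte[6]=AD: continuation. acc=(acc<<6)|0x2D=0x2D
Byte[7]=9A: continuation. acc=(acc<<6)|0x1A=0xB5A
Byte[8]=90: continuation. acc=(acc<<6)|0x10=0x2D690
Completed: cp=U+2D690 (starts at byte 5)

Answer: U+006A U+1B060 U+2D690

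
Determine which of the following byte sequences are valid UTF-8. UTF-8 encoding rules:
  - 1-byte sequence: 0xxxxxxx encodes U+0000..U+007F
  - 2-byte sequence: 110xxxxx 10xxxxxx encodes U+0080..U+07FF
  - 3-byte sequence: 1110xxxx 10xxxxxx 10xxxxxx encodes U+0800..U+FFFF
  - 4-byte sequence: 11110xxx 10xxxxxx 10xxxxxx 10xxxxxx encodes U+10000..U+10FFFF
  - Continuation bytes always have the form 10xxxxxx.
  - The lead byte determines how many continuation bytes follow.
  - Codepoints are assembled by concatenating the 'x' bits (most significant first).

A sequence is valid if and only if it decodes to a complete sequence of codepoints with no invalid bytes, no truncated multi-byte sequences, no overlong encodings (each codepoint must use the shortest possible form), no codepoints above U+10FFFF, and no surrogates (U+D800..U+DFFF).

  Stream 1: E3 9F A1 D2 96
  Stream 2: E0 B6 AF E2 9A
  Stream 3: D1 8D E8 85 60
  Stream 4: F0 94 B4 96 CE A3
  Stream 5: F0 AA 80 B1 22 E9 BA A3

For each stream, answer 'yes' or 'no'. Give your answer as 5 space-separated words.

Answer: yes no no yes yes

Derivation:
Stream 1: decodes cleanly. VALID
Stream 2: error at byte offset 5. INVALID
Stream 3: error at byte offset 4. INVALID
Stream 4: decodes cleanly. VALID
Stream 5: decodes cleanly. VALID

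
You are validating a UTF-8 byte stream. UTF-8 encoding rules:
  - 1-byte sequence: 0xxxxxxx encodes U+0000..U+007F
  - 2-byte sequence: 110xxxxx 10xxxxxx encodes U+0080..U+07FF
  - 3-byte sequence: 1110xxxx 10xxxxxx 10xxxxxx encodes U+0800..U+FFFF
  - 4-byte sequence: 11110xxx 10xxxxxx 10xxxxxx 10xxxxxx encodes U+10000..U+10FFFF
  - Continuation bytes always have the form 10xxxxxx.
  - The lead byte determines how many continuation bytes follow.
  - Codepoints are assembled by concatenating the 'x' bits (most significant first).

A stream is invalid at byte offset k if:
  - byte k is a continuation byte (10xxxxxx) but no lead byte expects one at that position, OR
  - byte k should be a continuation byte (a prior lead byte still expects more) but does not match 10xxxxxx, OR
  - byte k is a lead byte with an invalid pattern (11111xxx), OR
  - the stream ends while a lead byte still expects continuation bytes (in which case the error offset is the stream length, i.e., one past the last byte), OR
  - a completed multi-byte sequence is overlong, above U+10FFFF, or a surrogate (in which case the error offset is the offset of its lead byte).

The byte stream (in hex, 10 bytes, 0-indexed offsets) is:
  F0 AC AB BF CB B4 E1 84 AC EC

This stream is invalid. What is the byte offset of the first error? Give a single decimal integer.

Answer: 10

Derivation:
Byte[0]=F0: 4-byte lead, need 3 cont bytes. acc=0x0
Byte[1]=AC: continuation. acc=(acc<<6)|0x2C=0x2C
Byte[2]=AB: continuation. acc=(acc<<6)|0x2B=0xB2B
Byte[3]=BF: continuation. acc=(acc<<6)|0x3F=0x2CAFF
Completed: cp=U+2CAFF (starts at byte 0)
Byte[4]=CB: 2-byte lead, need 1 cont bytes. acc=0xB
Byte[5]=B4: continuation. acc=(acc<<6)|0x34=0x2F4
Completed: cp=U+02F4 (starts at byte 4)
Byte[6]=E1: 3-byte lead, need 2 cont bytes. acc=0x1
Byte[7]=84: continuation. acc=(acc<<6)|0x04=0x44
Byte[8]=AC: continuation. acc=(acc<<6)|0x2C=0x112C
Completed: cp=U+112C (starts at byte 6)
Byte[9]=EC: 3-byte lead, need 2 cont bytes. acc=0xC
Byte[10]: stream ended, expected continuation. INVALID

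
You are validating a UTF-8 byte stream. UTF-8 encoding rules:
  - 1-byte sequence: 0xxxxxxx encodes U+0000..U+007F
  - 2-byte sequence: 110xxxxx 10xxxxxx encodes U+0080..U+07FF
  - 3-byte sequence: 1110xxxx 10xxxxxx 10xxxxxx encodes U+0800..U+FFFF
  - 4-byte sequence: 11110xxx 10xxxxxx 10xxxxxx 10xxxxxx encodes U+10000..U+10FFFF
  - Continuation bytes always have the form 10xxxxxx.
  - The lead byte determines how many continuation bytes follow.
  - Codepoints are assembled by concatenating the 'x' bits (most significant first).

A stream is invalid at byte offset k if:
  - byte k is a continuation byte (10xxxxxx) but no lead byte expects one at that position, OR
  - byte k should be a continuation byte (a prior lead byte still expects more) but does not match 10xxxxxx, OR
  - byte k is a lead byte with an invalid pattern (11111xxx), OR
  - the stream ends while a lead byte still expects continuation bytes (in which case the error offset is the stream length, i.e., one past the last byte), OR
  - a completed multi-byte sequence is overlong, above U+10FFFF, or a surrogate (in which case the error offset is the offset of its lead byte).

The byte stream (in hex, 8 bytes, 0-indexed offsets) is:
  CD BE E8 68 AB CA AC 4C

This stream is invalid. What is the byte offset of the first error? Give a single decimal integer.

Answer: 3

Derivation:
Byte[0]=CD: 2-byte lead, need 1 cont bytes. acc=0xD
Byte[1]=BE: continuation. acc=(acc<<6)|0x3E=0x37E
Completed: cp=U+037E (starts at byte 0)
Byte[2]=E8: 3-byte lead, need 2 cont bytes. acc=0x8
Byte[3]=68: expected 10xxxxxx continuation. INVALID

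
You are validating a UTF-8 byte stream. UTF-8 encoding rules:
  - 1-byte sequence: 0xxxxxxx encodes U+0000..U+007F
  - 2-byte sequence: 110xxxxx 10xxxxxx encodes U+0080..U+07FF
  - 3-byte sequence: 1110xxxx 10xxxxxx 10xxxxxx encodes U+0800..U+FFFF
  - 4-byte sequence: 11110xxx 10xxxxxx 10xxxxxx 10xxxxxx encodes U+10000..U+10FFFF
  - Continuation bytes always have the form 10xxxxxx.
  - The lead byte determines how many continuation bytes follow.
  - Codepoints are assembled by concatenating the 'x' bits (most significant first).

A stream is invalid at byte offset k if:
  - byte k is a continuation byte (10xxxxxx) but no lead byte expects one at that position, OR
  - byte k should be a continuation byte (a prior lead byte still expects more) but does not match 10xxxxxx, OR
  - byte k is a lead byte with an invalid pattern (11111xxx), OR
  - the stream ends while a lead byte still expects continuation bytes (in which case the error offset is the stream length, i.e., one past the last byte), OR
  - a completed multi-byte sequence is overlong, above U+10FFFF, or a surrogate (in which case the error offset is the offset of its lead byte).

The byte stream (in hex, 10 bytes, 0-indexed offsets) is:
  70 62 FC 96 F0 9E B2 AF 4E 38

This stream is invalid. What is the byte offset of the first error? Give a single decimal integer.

Answer: 2

Derivation:
Byte[0]=70: 1-byte ASCII. cp=U+0070
Byte[1]=62: 1-byte ASCII. cp=U+0062
Byte[2]=FC: INVALID lead byte (not 0xxx/110x/1110/11110)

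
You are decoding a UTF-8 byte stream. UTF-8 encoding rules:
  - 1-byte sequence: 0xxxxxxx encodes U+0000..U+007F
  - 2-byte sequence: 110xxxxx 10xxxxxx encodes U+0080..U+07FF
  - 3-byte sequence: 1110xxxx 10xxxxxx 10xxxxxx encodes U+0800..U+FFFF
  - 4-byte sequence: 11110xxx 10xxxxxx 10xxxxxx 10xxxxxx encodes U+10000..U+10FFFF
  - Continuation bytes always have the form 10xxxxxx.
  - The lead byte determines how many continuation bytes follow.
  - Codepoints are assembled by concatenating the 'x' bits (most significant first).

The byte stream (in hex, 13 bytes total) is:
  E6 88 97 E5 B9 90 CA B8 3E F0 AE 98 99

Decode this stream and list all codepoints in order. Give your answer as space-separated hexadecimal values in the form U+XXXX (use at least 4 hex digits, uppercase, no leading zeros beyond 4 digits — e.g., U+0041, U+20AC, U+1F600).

Byte[0]=E6: 3-byte lead, need 2 cont bytes. acc=0x6
Byte[1]=88: continuation. acc=(acc<<6)|0x08=0x188
Byte[2]=97: continuation. acc=(acc<<6)|0x17=0x6217
Completed: cp=U+6217 (starts at byte 0)
Byte[3]=E5: 3-byte lead, need 2 cont bytes. acc=0x5
Byte[4]=B9: continuation. acc=(acc<<6)|0x39=0x179
Byte[5]=90: continuation. acc=(acc<<6)|0x10=0x5E50
Completed: cp=U+5E50 (starts at byte 3)
Byte[6]=CA: 2-byte lead, need 1 cont bytes. acc=0xA
Byte[7]=B8: continuation. acc=(acc<<6)|0x38=0x2B8
Completed: cp=U+02B8 (starts at byte 6)
Byte[8]=3E: 1-byte ASCII. cp=U+003E
Byte[9]=F0: 4-byte lead, need 3 cont bytes. acc=0x0
Byte[10]=AE: continuation. acc=(acc<<6)|0x2E=0x2E
Byte[11]=98: continuation. acc=(acc<<6)|0x18=0xB98
Byte[12]=99: continuation. acc=(acc<<6)|0x19=0x2E619
Completed: cp=U+2E619 (starts at byte 9)

Answer: U+6217 U+5E50 U+02B8 U+003E U+2E619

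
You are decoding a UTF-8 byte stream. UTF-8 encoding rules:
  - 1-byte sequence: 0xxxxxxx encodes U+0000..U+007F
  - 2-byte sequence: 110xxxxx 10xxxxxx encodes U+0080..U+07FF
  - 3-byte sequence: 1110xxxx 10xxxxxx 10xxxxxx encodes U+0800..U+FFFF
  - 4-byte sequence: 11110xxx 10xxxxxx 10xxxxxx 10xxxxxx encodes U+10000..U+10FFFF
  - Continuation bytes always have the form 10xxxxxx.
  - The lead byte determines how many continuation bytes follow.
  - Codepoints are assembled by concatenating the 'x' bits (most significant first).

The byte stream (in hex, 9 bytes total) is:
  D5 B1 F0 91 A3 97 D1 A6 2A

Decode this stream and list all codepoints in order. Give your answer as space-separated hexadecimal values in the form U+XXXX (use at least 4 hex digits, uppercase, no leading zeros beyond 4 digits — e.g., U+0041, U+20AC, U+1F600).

Answer: U+0571 U+118D7 U+0466 U+002A

Derivation:
Byte[0]=D5: 2-byte lead, need 1 cont bytes. acc=0x15
Byte[1]=B1: continuation. acc=(acc<<6)|0x31=0x571
Completed: cp=U+0571 (starts at byte 0)
Byte[2]=F0: 4-byte lead, need 3 cont bytes. acc=0x0
Byte[3]=91: continuation. acc=(acc<<6)|0x11=0x11
Byte[4]=A3: continuation. acc=(acc<<6)|0x23=0x463
Byte[5]=97: continuation. acc=(acc<<6)|0x17=0x118D7
Completed: cp=U+118D7 (starts at byte 2)
Byte[6]=D1: 2-byte lead, need 1 cont bytes. acc=0x11
Byte[7]=A6: continuation. acc=(acc<<6)|0x26=0x466
Completed: cp=U+0466 (starts at byte 6)
Byte[8]=2A: 1-byte ASCII. cp=U+002A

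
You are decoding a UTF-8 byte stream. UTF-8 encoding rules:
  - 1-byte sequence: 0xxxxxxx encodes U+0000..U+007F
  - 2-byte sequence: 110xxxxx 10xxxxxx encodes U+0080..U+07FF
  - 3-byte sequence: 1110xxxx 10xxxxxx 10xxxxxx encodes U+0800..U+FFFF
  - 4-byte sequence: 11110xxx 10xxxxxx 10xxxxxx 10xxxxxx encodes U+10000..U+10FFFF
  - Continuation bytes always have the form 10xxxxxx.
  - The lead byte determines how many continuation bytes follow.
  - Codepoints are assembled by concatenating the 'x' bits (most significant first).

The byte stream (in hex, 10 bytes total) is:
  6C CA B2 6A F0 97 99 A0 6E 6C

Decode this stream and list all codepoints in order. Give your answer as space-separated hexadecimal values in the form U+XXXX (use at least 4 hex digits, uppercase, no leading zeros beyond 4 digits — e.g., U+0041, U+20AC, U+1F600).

Byte[0]=6C: 1-byte ASCII. cp=U+006C
Byte[1]=CA: 2-byte lead, need 1 cont bytes. acc=0xA
Byte[2]=B2: continuation. acc=(acc<<6)|0x32=0x2B2
Completed: cp=U+02B2 (starts at byte 1)
Byte[3]=6A: 1-byte ASCII. cp=U+006A
Byte[4]=F0: 4-byte lead, need 3 cont bytes. acc=0x0
Byte[5]=97: continuation. acc=(acc<<6)|0x17=0x17
Byte[6]=99: continuation. acc=(acc<<6)|0x19=0x5D9
Byte[7]=A0: continuation. acc=(acc<<6)|0x20=0x17660
Completed: cp=U+17660 (starts at byte 4)
Byte[8]=6E: 1-byte ASCII. cp=U+006E
Byte[9]=6C: 1-byte ASCII. cp=U+006C

Answer: U+006C U+02B2 U+006A U+17660 U+006E U+006C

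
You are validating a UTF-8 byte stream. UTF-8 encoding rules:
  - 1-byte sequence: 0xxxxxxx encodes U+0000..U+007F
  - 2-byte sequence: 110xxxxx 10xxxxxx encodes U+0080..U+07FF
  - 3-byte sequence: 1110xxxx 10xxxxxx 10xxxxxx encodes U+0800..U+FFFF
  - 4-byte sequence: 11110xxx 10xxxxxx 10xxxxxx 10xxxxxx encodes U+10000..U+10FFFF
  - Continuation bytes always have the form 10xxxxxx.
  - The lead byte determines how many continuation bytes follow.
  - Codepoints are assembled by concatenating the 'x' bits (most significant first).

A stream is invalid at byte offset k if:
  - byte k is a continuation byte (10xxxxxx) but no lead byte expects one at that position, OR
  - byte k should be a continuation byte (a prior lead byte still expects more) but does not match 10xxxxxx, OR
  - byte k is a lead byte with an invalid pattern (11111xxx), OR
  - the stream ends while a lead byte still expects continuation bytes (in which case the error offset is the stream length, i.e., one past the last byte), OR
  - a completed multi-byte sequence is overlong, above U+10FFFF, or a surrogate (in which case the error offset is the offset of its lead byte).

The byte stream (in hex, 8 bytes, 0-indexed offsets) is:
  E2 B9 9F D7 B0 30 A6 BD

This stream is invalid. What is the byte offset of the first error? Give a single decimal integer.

Byte[0]=E2: 3-byte lead, need 2 cont bytes. acc=0x2
Byte[1]=B9: continuation. acc=(acc<<6)|0x39=0xB9
Byte[2]=9F: continuation. acc=(acc<<6)|0x1F=0x2E5F
Completed: cp=U+2E5F (starts at byte 0)
Byte[3]=D7: 2-byte lead, need 1 cont bytes. acc=0x17
Byte[4]=B0: continuation. acc=(acc<<6)|0x30=0x5F0
Completed: cp=U+05F0 (starts at byte 3)
Byte[5]=30: 1-byte ASCII. cp=U+0030
Byte[6]=A6: INVALID lead byte (not 0xxx/110x/1110/11110)

Answer: 6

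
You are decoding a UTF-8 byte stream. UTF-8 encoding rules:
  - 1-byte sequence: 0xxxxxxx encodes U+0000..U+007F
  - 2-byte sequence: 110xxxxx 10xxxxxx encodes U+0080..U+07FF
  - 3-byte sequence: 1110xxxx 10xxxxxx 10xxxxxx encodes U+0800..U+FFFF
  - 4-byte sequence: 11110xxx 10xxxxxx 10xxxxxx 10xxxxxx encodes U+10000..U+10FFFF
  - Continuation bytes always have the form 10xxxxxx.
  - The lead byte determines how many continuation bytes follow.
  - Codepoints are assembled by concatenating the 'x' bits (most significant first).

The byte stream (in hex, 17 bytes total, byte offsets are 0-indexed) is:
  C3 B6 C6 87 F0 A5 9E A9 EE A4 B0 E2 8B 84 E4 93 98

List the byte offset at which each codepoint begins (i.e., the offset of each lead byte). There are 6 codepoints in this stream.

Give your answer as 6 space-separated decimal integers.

Byte[0]=C3: 2-byte lead, need 1 cont bytes. acc=0x3
Byte[1]=B6: continuation. acc=(acc<<6)|0x36=0xF6
Completed: cp=U+00F6 (starts at byte 0)
Byte[2]=C6: 2-byte lead, need 1 cont bytes. acc=0x6
Byte[3]=87: continuation. acc=(acc<<6)|0x07=0x187
Completed: cp=U+0187 (starts at byte 2)
Byte[4]=F0: 4-byte lead, need 3 cont bytes. acc=0x0
Byte[5]=A5: continuation. acc=(acc<<6)|0x25=0x25
Byte[6]=9E: continuation. acc=(acc<<6)|0x1E=0x95E
Byte[7]=A9: continuation. acc=(acc<<6)|0x29=0x257A9
Completed: cp=U+257A9 (starts at byte 4)
Byte[8]=EE: 3-byte lead, need 2 cont bytes. acc=0xE
Byte[9]=A4: continuation. acc=(acc<<6)|0x24=0x3A4
Byte[10]=B0: continuation. acc=(acc<<6)|0x30=0xE930
Completed: cp=U+E930 (starts at byte 8)
Byte[11]=E2: 3-byte lead, need 2 cont bytes. acc=0x2
Byte[12]=8B: continuation. acc=(acc<<6)|0x0B=0x8B
Byte[13]=84: continuation. acc=(acc<<6)|0x04=0x22C4
Completed: cp=U+22C4 (starts at byte 11)
Byte[14]=E4: 3-byte lead, need 2 cont bytes. acc=0x4
Byte[15]=93: continuation. acc=(acc<<6)|0x13=0x113
Byte[16]=98: continuation. acc=(acc<<6)|0x18=0x44D8
Completed: cp=U+44D8 (starts at byte 14)

Answer: 0 2 4 8 11 14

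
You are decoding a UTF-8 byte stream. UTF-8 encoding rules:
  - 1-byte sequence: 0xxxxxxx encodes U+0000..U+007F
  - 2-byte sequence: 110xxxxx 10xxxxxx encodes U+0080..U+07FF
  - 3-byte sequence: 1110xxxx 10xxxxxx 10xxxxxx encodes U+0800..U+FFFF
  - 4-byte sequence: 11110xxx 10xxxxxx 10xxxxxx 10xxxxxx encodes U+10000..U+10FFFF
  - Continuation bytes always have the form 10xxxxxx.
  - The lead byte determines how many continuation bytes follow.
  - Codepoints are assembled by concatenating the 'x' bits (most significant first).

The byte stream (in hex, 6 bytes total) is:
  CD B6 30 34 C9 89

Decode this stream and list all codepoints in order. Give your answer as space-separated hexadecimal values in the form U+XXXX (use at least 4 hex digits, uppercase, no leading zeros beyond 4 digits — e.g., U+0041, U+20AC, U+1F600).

Answer: U+0376 U+0030 U+0034 U+0249

Derivation:
Byte[0]=CD: 2-byte lead, need 1 cont bytes. acc=0xD
Byte[1]=B6: continuation. acc=(acc<<6)|0x36=0x376
Completed: cp=U+0376 (starts at byte 0)
Byte[2]=30: 1-byte ASCII. cp=U+0030
Byte[3]=34: 1-byte ASCII. cp=U+0034
Byte[4]=C9: 2-byte lead, need 1 cont bytes. acc=0x9
Byte[5]=89: continuation. acc=(acc<<6)|0x09=0x249
Completed: cp=U+0249 (starts at byte 4)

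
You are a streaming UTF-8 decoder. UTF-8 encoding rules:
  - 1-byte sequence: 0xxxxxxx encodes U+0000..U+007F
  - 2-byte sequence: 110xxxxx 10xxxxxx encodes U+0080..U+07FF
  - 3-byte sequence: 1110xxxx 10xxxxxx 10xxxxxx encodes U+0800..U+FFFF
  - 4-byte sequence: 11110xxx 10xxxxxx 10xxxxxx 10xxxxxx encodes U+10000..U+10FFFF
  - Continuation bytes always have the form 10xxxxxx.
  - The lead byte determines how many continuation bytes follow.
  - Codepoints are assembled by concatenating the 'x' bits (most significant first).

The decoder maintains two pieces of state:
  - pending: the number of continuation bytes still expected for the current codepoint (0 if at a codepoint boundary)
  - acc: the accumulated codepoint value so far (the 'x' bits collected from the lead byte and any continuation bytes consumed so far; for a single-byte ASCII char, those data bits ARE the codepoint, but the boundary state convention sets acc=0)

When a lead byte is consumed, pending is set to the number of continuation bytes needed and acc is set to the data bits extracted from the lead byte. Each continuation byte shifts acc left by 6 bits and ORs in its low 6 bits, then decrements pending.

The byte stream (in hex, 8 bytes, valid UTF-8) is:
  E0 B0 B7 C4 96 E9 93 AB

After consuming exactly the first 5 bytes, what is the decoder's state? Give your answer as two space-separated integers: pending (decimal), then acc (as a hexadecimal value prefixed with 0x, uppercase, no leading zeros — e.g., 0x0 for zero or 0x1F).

Answer: 0 0x116

Derivation:
Byte[0]=E0: 3-byte lead. pending=2, acc=0x0
Byte[1]=B0: continuation. acc=(acc<<6)|0x30=0x30, pending=1
Byte[2]=B7: continuation. acc=(acc<<6)|0x37=0xC37, pending=0
Byte[3]=C4: 2-byte lead. pending=1, acc=0x4
Byte[4]=96: continuation. acc=(acc<<6)|0x16=0x116, pending=0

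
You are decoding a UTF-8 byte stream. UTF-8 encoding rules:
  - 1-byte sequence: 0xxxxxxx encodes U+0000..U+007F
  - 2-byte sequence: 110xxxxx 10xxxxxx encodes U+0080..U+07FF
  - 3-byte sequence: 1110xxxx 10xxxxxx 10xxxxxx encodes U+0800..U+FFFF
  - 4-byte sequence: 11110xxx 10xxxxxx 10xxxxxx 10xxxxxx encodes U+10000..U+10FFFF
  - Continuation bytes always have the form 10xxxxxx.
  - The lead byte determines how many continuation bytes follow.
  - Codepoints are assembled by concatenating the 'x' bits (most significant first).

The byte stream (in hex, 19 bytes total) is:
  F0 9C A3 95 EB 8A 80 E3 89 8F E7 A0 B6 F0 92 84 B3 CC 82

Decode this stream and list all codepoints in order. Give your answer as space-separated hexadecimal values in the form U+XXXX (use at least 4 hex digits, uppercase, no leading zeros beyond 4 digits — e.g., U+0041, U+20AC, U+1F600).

Answer: U+1C8D5 U+B280 U+324F U+7836 U+12133 U+0302

Derivation:
Byte[0]=F0: 4-byte lead, need 3 cont bytes. acc=0x0
Byte[1]=9C: continuation. acc=(acc<<6)|0x1C=0x1C
Byte[2]=A3: continuation. acc=(acc<<6)|0x23=0x723
Byte[3]=95: continuation. acc=(acc<<6)|0x15=0x1C8D5
Completed: cp=U+1C8D5 (starts at byte 0)
Byte[4]=EB: 3-byte lead, need 2 cont bytes. acc=0xB
Byte[5]=8A: continuation. acc=(acc<<6)|0x0A=0x2CA
Byte[6]=80: continuation. acc=(acc<<6)|0x00=0xB280
Completed: cp=U+B280 (starts at byte 4)
Byte[7]=E3: 3-byte lead, need 2 cont bytes. acc=0x3
Byte[8]=89: continuation. acc=(acc<<6)|0x09=0xC9
Byte[9]=8F: continuation. acc=(acc<<6)|0x0F=0x324F
Completed: cp=U+324F (starts at byte 7)
Byte[10]=E7: 3-byte lead, need 2 cont bytes. acc=0x7
Byte[11]=A0: continuation. acc=(acc<<6)|0x20=0x1E0
Byte[12]=B6: continuation. acc=(acc<<6)|0x36=0x7836
Completed: cp=U+7836 (starts at byte 10)
Byte[13]=F0: 4-byte lead, need 3 cont bytes. acc=0x0
Byte[14]=92: continuation. acc=(acc<<6)|0x12=0x12
Byte[15]=84: continuation. acc=(acc<<6)|0x04=0x484
Byte[16]=B3: continuation. acc=(acc<<6)|0x33=0x12133
Completed: cp=U+12133 (starts at byte 13)
Byte[17]=CC: 2-byte lead, need 1 cont bytes. acc=0xC
Byte[18]=82: continuation. acc=(acc<<6)|0x02=0x302
Completed: cp=U+0302 (starts at byte 17)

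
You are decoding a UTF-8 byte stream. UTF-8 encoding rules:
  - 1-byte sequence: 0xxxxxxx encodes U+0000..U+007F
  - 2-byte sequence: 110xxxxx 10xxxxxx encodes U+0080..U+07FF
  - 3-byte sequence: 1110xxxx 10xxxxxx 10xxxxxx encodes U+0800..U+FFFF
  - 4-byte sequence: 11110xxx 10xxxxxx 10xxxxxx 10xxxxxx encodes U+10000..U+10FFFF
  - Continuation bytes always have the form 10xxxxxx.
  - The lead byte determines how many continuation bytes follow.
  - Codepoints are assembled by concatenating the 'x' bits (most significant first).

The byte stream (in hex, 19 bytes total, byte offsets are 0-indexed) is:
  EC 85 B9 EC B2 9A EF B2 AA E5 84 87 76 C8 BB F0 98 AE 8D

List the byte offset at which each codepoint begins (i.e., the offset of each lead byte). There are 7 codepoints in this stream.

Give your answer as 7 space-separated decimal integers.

Answer: 0 3 6 9 12 13 15

Derivation:
Byte[0]=EC: 3-byte lead, need 2 cont bytes. acc=0xC
Byte[1]=85: continuation. acc=(acc<<6)|0x05=0x305
Byte[2]=B9: continuation. acc=(acc<<6)|0x39=0xC179
Completed: cp=U+C179 (starts at byte 0)
Byte[3]=EC: 3-byte lead, need 2 cont bytes. acc=0xC
Byte[4]=B2: continuation. acc=(acc<<6)|0x32=0x332
Byte[5]=9A: continuation. acc=(acc<<6)|0x1A=0xCC9A
Completed: cp=U+CC9A (starts at byte 3)
Byte[6]=EF: 3-byte lead, need 2 cont bytes. acc=0xF
Byte[7]=B2: continuation. acc=(acc<<6)|0x32=0x3F2
Byte[8]=AA: continuation. acc=(acc<<6)|0x2A=0xFCAA
Completed: cp=U+FCAA (starts at byte 6)
Byte[9]=E5: 3-byte lead, need 2 cont bytes. acc=0x5
Byte[10]=84: continuation. acc=(acc<<6)|0x04=0x144
Byte[11]=87: continuation. acc=(acc<<6)|0x07=0x5107
Completed: cp=U+5107 (starts at byte 9)
Byte[12]=76: 1-byte ASCII. cp=U+0076
Byte[13]=C8: 2-byte lead, need 1 cont bytes. acc=0x8
Byte[14]=BB: continuation. acc=(acc<<6)|0x3B=0x23B
Completed: cp=U+023B (starts at byte 13)
Byte[15]=F0: 4-byte lead, need 3 cont bytes. acc=0x0
Byte[16]=98: continuation. acc=(acc<<6)|0x18=0x18
Byte[17]=AE: continuation. acc=(acc<<6)|0x2E=0x62E
Byte[18]=8D: continuation. acc=(acc<<6)|0x0D=0x18B8D
Completed: cp=U+18B8D (starts at byte 15)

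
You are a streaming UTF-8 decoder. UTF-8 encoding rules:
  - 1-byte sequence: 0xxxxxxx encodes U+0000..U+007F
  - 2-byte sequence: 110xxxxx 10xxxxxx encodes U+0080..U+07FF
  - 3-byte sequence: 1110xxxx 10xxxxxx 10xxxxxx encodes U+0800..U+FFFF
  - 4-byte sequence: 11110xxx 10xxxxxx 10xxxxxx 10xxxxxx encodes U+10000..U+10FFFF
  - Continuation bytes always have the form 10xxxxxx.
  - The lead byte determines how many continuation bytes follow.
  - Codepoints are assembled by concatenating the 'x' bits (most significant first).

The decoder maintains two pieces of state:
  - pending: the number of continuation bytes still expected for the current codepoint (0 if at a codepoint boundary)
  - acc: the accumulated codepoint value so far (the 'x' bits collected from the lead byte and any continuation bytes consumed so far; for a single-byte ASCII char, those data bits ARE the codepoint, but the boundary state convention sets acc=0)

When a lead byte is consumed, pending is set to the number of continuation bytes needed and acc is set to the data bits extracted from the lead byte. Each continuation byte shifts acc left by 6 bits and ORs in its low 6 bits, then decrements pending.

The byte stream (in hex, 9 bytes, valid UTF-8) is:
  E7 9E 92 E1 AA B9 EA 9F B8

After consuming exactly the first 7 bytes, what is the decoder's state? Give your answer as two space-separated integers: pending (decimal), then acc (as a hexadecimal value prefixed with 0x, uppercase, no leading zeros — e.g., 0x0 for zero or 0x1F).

Answer: 2 0xA

Derivation:
Byte[0]=E7: 3-byte lead. pending=2, acc=0x7
Byte[1]=9E: continuation. acc=(acc<<6)|0x1E=0x1DE, pending=1
Byte[2]=92: continuation. acc=(acc<<6)|0x12=0x7792, pending=0
Byte[3]=E1: 3-byte lead. pending=2, acc=0x1
Byte[4]=AA: continuation. acc=(acc<<6)|0x2A=0x6A, pending=1
Byte[5]=B9: continuation. acc=(acc<<6)|0x39=0x1AB9, pending=0
Byte[6]=EA: 3-byte lead. pending=2, acc=0xA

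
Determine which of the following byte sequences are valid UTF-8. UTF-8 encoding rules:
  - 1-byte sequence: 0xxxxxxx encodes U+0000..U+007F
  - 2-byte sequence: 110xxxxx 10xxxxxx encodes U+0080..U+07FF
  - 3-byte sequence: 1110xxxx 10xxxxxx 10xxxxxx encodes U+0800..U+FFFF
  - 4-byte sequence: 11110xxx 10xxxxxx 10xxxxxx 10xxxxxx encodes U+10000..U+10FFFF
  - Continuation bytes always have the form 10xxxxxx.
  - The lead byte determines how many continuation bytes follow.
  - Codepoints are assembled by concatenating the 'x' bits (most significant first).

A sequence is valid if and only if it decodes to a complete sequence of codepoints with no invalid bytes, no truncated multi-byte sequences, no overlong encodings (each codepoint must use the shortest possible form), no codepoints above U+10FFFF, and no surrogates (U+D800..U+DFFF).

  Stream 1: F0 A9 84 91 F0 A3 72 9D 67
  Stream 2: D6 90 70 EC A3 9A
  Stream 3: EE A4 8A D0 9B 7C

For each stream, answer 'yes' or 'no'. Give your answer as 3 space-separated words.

Answer: no yes yes

Derivation:
Stream 1: error at byte offset 6. INVALID
Stream 2: decodes cleanly. VALID
Stream 3: decodes cleanly. VALID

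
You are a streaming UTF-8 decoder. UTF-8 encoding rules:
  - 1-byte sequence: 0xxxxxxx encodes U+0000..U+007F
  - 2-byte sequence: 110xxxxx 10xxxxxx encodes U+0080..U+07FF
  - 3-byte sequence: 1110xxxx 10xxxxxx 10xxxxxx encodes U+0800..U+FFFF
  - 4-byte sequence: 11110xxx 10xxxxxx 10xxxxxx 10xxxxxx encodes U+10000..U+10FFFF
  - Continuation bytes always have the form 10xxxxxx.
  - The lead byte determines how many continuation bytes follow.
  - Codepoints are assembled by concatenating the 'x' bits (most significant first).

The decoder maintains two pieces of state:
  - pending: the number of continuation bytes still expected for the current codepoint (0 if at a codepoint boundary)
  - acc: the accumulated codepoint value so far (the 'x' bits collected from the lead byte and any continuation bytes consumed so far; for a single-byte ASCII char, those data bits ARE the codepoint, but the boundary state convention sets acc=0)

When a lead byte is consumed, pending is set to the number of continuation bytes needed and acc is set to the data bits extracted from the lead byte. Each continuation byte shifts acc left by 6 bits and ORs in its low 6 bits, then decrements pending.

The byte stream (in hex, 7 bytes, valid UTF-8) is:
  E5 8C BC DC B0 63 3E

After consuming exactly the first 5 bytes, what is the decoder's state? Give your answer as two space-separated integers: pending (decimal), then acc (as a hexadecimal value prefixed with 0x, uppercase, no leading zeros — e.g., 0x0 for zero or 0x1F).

Answer: 0 0x730

Derivation:
Byte[0]=E5: 3-byte lead. pending=2, acc=0x5
Byte[1]=8C: continuation. acc=(acc<<6)|0x0C=0x14C, pending=1
Byte[2]=BC: continuation. acc=(acc<<6)|0x3C=0x533C, pending=0
Byte[3]=DC: 2-byte lead. pending=1, acc=0x1C
Byte[4]=B0: continuation. acc=(acc<<6)|0x30=0x730, pending=0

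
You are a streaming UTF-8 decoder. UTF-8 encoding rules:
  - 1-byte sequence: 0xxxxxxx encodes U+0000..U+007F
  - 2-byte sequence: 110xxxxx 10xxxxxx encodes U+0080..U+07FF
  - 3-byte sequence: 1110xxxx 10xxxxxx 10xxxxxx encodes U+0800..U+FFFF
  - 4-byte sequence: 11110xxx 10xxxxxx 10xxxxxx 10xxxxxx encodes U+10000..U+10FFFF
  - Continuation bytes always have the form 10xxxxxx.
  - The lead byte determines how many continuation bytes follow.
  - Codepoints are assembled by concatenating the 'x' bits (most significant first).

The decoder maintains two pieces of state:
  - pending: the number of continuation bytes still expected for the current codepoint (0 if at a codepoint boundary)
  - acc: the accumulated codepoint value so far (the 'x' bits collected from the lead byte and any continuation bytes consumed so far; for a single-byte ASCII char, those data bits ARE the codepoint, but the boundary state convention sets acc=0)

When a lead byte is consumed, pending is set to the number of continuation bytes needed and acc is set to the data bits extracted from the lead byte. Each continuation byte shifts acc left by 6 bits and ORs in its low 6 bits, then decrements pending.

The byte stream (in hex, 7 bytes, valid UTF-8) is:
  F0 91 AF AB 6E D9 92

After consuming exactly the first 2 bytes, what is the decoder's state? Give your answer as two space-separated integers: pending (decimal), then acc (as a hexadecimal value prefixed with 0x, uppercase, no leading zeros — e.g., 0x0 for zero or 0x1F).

Byte[0]=F0: 4-byte lead. pending=3, acc=0x0
Byte[1]=91: continuation. acc=(acc<<6)|0x11=0x11, pending=2

Answer: 2 0x11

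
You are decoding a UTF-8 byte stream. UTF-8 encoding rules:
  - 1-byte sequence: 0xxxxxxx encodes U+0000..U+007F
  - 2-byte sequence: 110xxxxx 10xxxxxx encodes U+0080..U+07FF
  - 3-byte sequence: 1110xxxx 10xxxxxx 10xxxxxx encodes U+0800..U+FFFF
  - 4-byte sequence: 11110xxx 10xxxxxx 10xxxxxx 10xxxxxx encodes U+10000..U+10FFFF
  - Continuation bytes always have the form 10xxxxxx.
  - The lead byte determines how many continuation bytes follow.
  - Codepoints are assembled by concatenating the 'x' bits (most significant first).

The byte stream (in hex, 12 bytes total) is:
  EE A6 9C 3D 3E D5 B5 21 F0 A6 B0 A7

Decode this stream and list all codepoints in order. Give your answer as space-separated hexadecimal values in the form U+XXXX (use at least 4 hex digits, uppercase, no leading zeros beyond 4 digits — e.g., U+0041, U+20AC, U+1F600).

Answer: U+E99C U+003D U+003E U+0575 U+0021 U+26C27

Derivation:
Byte[0]=EE: 3-byte lead, need 2 cont bytes. acc=0xE
Byte[1]=A6: continuation. acc=(acc<<6)|0x26=0x3A6
Byte[2]=9C: continuation. acc=(acc<<6)|0x1C=0xE99C
Completed: cp=U+E99C (starts at byte 0)
Byte[3]=3D: 1-byte ASCII. cp=U+003D
Byte[4]=3E: 1-byte ASCII. cp=U+003E
Byte[5]=D5: 2-byte lead, need 1 cont bytes. acc=0x15
Byte[6]=B5: continuation. acc=(acc<<6)|0x35=0x575
Completed: cp=U+0575 (starts at byte 5)
Byte[7]=21: 1-byte ASCII. cp=U+0021
Byte[8]=F0: 4-byte lead, need 3 cont bytes. acc=0x0
Byte[9]=A6: continuation. acc=(acc<<6)|0x26=0x26
Byte[10]=B0: continuation. acc=(acc<<6)|0x30=0x9B0
Byte[11]=A7: continuation. acc=(acc<<6)|0x27=0x26C27
Completed: cp=U+26C27 (starts at byte 8)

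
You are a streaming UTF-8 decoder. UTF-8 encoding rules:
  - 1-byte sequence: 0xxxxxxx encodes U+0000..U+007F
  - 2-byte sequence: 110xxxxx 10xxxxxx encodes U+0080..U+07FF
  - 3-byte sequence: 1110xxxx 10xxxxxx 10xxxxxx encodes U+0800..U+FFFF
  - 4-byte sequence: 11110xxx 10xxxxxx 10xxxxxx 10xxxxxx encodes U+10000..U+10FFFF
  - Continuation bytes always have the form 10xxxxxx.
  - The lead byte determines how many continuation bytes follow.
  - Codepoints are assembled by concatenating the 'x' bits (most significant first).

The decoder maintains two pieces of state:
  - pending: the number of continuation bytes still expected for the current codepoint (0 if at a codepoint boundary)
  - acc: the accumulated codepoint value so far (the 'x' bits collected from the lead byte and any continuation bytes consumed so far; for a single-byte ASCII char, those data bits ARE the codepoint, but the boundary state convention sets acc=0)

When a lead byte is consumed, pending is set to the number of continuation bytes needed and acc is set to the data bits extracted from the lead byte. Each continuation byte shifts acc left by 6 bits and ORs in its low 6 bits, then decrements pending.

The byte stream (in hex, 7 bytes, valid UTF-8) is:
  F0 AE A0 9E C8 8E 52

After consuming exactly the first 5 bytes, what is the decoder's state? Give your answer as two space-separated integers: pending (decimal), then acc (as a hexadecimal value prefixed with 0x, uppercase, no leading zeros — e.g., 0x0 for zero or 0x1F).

Byte[0]=F0: 4-byte lead. pending=3, acc=0x0
Byte[1]=AE: continuation. acc=(acc<<6)|0x2E=0x2E, pending=2
Byte[2]=A0: continuation. acc=(acc<<6)|0x20=0xBA0, pending=1
Byte[3]=9E: continuation. acc=(acc<<6)|0x1E=0x2E81E, pending=0
Byte[4]=C8: 2-byte lead. pending=1, acc=0x8

Answer: 1 0x8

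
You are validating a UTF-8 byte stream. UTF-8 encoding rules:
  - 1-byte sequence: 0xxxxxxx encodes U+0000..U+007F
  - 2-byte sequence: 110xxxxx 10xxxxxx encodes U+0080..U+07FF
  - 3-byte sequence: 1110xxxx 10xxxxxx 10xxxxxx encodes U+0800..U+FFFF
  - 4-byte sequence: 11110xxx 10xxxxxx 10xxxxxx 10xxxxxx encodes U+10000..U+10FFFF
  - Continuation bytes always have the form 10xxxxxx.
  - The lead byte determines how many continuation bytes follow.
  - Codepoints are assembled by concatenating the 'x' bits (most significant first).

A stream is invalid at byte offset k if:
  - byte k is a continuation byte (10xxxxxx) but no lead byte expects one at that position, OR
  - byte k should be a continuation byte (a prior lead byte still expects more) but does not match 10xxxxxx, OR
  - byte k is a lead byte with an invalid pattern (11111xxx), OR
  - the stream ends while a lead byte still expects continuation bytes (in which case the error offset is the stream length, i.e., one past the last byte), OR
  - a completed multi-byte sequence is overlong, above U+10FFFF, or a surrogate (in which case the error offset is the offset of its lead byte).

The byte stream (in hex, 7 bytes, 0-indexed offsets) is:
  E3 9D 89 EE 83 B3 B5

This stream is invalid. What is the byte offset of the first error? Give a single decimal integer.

Byte[0]=E3: 3-byte lead, need 2 cont bytes. acc=0x3
Byte[1]=9D: continuation. acc=(acc<<6)|0x1D=0xDD
Byte[2]=89: continuation. acc=(acc<<6)|0x09=0x3749
Completed: cp=U+3749 (starts at byte 0)
Byte[3]=EE: 3-byte lead, need 2 cont bytes. acc=0xE
Byte[4]=83: continuation. acc=(acc<<6)|0x03=0x383
Byte[5]=B3: continuation. acc=(acc<<6)|0x33=0xE0F3
Completed: cp=U+E0F3 (starts at byte 3)
Byte[6]=B5: INVALID lead byte (not 0xxx/110x/1110/11110)

Answer: 6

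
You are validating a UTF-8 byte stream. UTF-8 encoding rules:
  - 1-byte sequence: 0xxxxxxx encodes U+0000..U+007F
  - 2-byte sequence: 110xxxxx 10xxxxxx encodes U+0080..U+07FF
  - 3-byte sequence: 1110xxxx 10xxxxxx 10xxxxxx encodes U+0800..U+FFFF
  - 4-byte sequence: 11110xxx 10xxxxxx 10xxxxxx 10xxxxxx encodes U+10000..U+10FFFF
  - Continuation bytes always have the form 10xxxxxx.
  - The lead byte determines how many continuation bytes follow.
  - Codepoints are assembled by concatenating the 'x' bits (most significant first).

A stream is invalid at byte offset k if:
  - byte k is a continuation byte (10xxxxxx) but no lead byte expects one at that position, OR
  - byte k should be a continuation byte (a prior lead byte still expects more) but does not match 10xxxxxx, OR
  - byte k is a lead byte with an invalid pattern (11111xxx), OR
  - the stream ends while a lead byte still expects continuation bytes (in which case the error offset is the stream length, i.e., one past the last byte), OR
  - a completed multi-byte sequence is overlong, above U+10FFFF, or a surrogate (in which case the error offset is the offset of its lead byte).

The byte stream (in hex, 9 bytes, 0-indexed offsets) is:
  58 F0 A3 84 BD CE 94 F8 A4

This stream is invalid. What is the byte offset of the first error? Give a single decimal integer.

Byte[0]=58: 1-byte ASCII. cp=U+0058
Byte[1]=F0: 4-byte lead, need 3 cont bytes. acc=0x0
Byte[2]=A3: continuation. acc=(acc<<6)|0x23=0x23
Byte[3]=84: continuation. acc=(acc<<6)|0x04=0x8C4
Byte[4]=BD: continuation. acc=(acc<<6)|0x3D=0x2313D
Completed: cp=U+2313D (starts at byte 1)
Byte[5]=CE: 2-byte lead, need 1 cont bytes. acc=0xE
Byte[6]=94: continuation. acc=(acc<<6)|0x14=0x394
Completed: cp=U+0394 (starts at byte 5)
Byte[7]=F8: INVALID lead byte (not 0xxx/110x/1110/11110)

Answer: 7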